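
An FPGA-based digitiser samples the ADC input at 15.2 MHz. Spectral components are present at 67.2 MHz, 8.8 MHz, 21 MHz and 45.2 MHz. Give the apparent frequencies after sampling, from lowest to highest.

fs/2 = 7.6 MHz.
67.2 MHz mod fs = 6.4 MHz.
6.4 MHz ≤ fs/2 = 7.6 MHz, appears at 6.4 MHz.
8.8 MHz > fs/2 = 7.6 MHz, folds to fs − 8.8 MHz = 6.4 MHz.
21 MHz mod fs = 5.8 MHz.
5.8 MHz ≤ fs/2 = 7.6 MHz, appears at 5.8 MHz.
45.2 MHz mod fs = 14.8 MHz.
14.8 MHz > fs/2 = 7.6 MHz, folds to fs − 14.8 MHz = 0.4 MHz.
Distinct values: {0.4 MHz, 5.8 MHz, 6.4 MHz}.

0.4 MHz, 5.8 MHz, 6.4 MHz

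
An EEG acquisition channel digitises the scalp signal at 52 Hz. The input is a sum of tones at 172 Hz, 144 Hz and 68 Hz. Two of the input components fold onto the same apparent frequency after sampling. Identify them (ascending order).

68 Hz, 172 Hz

fs/2 = 26 Hz.
172 Hz mod fs = 16 Hz.
16 Hz ≤ fs/2 = 26 Hz, appears at 16 Hz.
144 Hz mod fs = 40 Hz.
40 Hz > fs/2 = 26 Hz, folds to fs − 40 Hz = 12 Hz.
68 Hz mod fs = 16 Hz.
16 Hz ≤ fs/2 = 26 Hz, appears at 16 Hz.
68 Hz and 172 Hz both map to 16 Hz.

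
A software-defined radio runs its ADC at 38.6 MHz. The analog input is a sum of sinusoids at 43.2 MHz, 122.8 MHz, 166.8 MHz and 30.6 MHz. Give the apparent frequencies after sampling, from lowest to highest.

4.6 MHz, 7 MHz, 8 MHz, 12.4 MHz

fs/2 = 19.3 MHz.
43.2 MHz mod fs = 4.6 MHz.
4.6 MHz ≤ fs/2 = 19.3 MHz, appears at 4.6 MHz.
122.8 MHz mod fs = 7 MHz.
7 MHz ≤ fs/2 = 19.3 MHz, appears at 7 MHz.
166.8 MHz mod fs = 12.4 MHz.
12.4 MHz ≤ fs/2 = 19.3 MHz, appears at 12.4 MHz.
30.6 MHz > fs/2 = 19.3 MHz, folds to fs − 30.6 MHz = 8 MHz.
Distinct values: {4.6 MHz, 7 MHz, 8 MHz, 12.4 MHz}.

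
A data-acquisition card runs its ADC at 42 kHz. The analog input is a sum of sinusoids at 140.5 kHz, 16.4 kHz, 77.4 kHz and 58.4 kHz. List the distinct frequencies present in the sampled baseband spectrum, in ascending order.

fs/2 = 21 kHz.
140.5 kHz mod fs = 14.5 kHz.
14.5 kHz ≤ fs/2 = 21 kHz, appears at 14.5 kHz.
16.4 kHz ≤ fs/2 = 21 kHz, passes unchanged.
77.4 kHz mod fs = 35.4 kHz.
35.4 kHz > fs/2 = 21 kHz, folds to fs − 35.4 kHz = 6.6 kHz.
58.4 kHz mod fs = 16.4 kHz.
16.4 kHz ≤ fs/2 = 21 kHz, appears at 16.4 kHz.
Distinct values: {6.6 kHz, 14.5 kHz, 16.4 kHz}.

6.6 kHz, 14.5 kHz, 16.4 kHz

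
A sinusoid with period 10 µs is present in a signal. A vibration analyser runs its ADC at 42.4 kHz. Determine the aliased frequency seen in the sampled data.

15.2 kHz

T = 10 µs → f = 1/T = 100 kHz.
100 kHz mod fs = 15.2 kHz.
15.2 kHz ≤ fs/2 = 21.2 kHz, appears at 15.2 kHz.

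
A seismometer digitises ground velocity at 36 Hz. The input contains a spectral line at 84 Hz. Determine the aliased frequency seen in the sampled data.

12 Hz

84 Hz mod fs = 12 Hz.
12 Hz ≤ fs/2 = 18 Hz, appears at 12 Hz.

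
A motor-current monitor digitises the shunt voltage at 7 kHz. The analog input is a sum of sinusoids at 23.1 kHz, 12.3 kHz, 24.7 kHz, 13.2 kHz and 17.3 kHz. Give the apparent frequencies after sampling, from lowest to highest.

fs/2 = 3.5 kHz.
23.1 kHz mod fs = 2.1 kHz.
2.1 kHz ≤ fs/2 = 3.5 kHz, appears at 2.1 kHz.
12.3 kHz mod fs = 5.3 kHz.
5.3 kHz > fs/2 = 3.5 kHz, folds to fs − 5.3 kHz = 1.7 kHz.
24.7 kHz mod fs = 3.7 kHz.
3.7 kHz > fs/2 = 3.5 kHz, folds to fs − 3.7 kHz = 3.3 kHz.
13.2 kHz mod fs = 6.2 kHz.
6.2 kHz > fs/2 = 3.5 kHz, folds to fs − 6.2 kHz = 0.8 kHz.
17.3 kHz mod fs = 3.3 kHz.
3.3 kHz ≤ fs/2 = 3.5 kHz, appears at 3.3 kHz.
Distinct values: {0.8 kHz, 1.7 kHz, 2.1 kHz, 3.3 kHz}.

0.8 kHz, 1.7 kHz, 2.1 kHz, 3.3 kHz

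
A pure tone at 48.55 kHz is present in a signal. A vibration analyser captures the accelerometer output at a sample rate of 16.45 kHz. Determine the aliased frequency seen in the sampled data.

48.55 kHz mod fs = 15.65 kHz.
15.65 kHz > fs/2 = 8.225 kHz, folds to fs − 15.65 kHz = 0.8 kHz.

0.8 kHz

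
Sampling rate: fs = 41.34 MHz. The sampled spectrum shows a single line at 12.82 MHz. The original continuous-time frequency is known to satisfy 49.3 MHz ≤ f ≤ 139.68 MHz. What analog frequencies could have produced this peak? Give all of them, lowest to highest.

54.16 MHz, 69.86 MHz, 95.5 MHz, 111.2 MHz, 136.84 MHz

Frequencies that alias to 12.82 MHz are k·fs ± 12.82 MHz for integer k ≥ 0.
k=0: 12.82 MHz.
k=1: 28.52 MHz, 54.16 MHz.
k=2: 69.86 MHz, 95.5 MHz.
k=3: 111.2 MHz, 136.84 MHz.
k=4: 152.54 MHz, 178.18 MHz.
Within [49.3 MHz, 139.68 MHz]: 54.16 MHz, 69.86 MHz, 95.5 MHz, 111.2 MHz, 136.84 MHz.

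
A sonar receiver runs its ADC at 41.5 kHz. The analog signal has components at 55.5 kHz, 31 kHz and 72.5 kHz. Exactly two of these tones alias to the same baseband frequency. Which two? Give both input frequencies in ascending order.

fs/2 = 20.75 kHz.
55.5 kHz mod fs = 14 kHz.
14 kHz ≤ fs/2 = 20.75 kHz, appears at 14 kHz.
31 kHz > fs/2 = 20.75 kHz, folds to fs − 31 kHz = 10.5 kHz.
72.5 kHz mod fs = 31 kHz.
31 kHz > fs/2 = 20.75 kHz, folds to fs − 31 kHz = 10.5 kHz.
31 kHz and 72.5 kHz both map to 10.5 kHz.

31 kHz, 72.5 kHz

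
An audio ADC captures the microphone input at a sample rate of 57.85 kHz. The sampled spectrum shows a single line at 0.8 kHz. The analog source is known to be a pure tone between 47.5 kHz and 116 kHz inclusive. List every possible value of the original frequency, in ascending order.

Frequencies that alias to 0.8 kHz are k·fs ± 0.8 kHz for integer k ≥ 0.
k=0: 0.8 kHz.
k=1: 57.05 kHz, 58.65 kHz.
k=2: 114.9 kHz, 116.5 kHz.
k=3: 172.75 kHz, 174.35 kHz.
Within [47.5 kHz, 116 kHz]: 57.05 kHz, 58.65 kHz, 114.9 kHz.

57.05 kHz, 58.65 kHz, 114.9 kHz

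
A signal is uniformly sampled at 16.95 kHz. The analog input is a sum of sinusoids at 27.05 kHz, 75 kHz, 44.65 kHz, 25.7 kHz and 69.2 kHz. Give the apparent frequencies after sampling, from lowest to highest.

1.4 kHz, 6.2 kHz, 6.85 kHz, 7.2 kHz, 8.2 kHz

fs/2 = 8.475 kHz.
27.05 kHz mod fs = 10.1 kHz.
10.1 kHz > fs/2 = 8.475 kHz, folds to fs − 10.1 kHz = 6.85 kHz.
75 kHz mod fs = 7.2 kHz.
7.2 kHz ≤ fs/2 = 8.475 kHz, appears at 7.2 kHz.
44.65 kHz mod fs = 10.75 kHz.
10.75 kHz > fs/2 = 8.475 kHz, folds to fs − 10.75 kHz = 6.2 kHz.
25.7 kHz mod fs = 8.75 kHz.
8.75 kHz > fs/2 = 8.475 kHz, folds to fs − 8.75 kHz = 8.2 kHz.
69.2 kHz mod fs = 1.4 kHz.
1.4 kHz ≤ fs/2 = 8.475 kHz, appears at 1.4 kHz.
Distinct values: {1.4 kHz, 6.2 kHz, 6.85 kHz, 7.2 kHz, 8.2 kHz}.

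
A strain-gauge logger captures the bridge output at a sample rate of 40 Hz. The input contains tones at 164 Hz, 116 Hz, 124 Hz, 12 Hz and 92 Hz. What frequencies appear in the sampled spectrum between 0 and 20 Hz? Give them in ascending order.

fs/2 = 20 Hz.
164 Hz mod fs = 4 Hz.
4 Hz ≤ fs/2 = 20 Hz, appears at 4 Hz.
116 Hz mod fs = 36 Hz.
36 Hz > fs/2 = 20 Hz, folds to fs − 36 Hz = 4 Hz.
124 Hz mod fs = 4 Hz.
4 Hz ≤ fs/2 = 20 Hz, appears at 4 Hz.
12 Hz ≤ fs/2 = 20 Hz, passes unchanged.
92 Hz mod fs = 12 Hz.
12 Hz ≤ fs/2 = 20 Hz, appears at 12 Hz.
Distinct values: {4 Hz, 12 Hz}.

4 Hz, 12 Hz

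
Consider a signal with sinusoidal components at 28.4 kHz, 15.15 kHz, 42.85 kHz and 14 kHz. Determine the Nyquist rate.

85.7 kHz

Highest-frequency component: 42.85 kHz.
Nyquist rate = 2 × 42.85 kHz = 85.7 kHz.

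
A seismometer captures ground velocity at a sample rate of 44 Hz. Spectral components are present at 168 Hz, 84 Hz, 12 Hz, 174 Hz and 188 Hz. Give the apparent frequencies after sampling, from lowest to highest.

fs/2 = 22 Hz.
168 Hz mod fs = 36 Hz.
36 Hz > fs/2 = 22 Hz, folds to fs − 36 Hz = 8 Hz.
84 Hz mod fs = 40 Hz.
40 Hz > fs/2 = 22 Hz, folds to fs − 40 Hz = 4 Hz.
12 Hz ≤ fs/2 = 22 Hz, passes unchanged.
174 Hz mod fs = 42 Hz.
42 Hz > fs/2 = 22 Hz, folds to fs − 42 Hz = 2 Hz.
188 Hz mod fs = 12 Hz.
12 Hz ≤ fs/2 = 22 Hz, appears at 12 Hz.
Distinct values: {2 Hz, 4 Hz, 8 Hz, 12 Hz}.

2 Hz, 4 Hz, 8 Hz, 12 Hz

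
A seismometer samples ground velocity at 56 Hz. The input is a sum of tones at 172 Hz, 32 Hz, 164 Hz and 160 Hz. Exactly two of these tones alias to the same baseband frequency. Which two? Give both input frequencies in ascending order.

164 Hz, 172 Hz

fs/2 = 28 Hz.
172 Hz mod fs = 4 Hz.
4 Hz ≤ fs/2 = 28 Hz, appears at 4 Hz.
32 Hz > fs/2 = 28 Hz, folds to fs − 32 Hz = 24 Hz.
164 Hz mod fs = 52 Hz.
52 Hz > fs/2 = 28 Hz, folds to fs − 52 Hz = 4 Hz.
160 Hz mod fs = 48 Hz.
48 Hz > fs/2 = 28 Hz, folds to fs − 48 Hz = 8 Hz.
164 Hz and 172 Hz both map to 4 Hz.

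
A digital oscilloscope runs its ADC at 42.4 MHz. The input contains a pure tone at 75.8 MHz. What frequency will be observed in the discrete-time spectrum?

9 MHz

75.8 MHz mod fs = 33.4 MHz.
33.4 MHz > fs/2 = 21.2 MHz, folds to fs − 33.4 MHz = 9 MHz.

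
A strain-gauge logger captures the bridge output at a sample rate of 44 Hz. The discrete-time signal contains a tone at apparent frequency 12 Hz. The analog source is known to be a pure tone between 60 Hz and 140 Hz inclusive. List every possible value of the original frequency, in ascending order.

76 Hz, 100 Hz, 120 Hz

Frequencies that alias to 12 Hz are k·fs ± 12 Hz for integer k ≥ 0.
k=0: 12 Hz.
k=1: 32 Hz, 56 Hz.
k=2: 76 Hz, 100 Hz.
k=3: 120 Hz, 144 Hz.
k=4: 164 Hz, 188 Hz.
Within [60 Hz, 140 Hz]: 76 Hz, 100 Hz, 120 Hz.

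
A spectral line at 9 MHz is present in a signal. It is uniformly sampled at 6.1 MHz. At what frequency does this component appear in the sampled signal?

9 MHz mod fs = 2.9 MHz.
2.9 MHz ≤ fs/2 = 3.05 MHz, appears at 2.9 MHz.

2.9 MHz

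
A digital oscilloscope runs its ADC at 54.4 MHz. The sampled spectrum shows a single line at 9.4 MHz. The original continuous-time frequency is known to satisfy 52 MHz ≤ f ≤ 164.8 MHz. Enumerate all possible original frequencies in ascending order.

Frequencies that alias to 9.4 MHz are k·fs ± 9.4 MHz for integer k ≥ 0.
k=0: 9.4 MHz.
k=1: 45 MHz, 63.8 MHz.
k=2: 99.4 MHz, 118.2 MHz.
k=3: 153.8 MHz, 172.6 MHz.
k=4: 208.2 MHz, 227 MHz.
Within [52 MHz, 164.8 MHz]: 63.8 MHz, 99.4 MHz, 118.2 MHz, 153.8 MHz.

63.8 MHz, 99.4 MHz, 118.2 MHz, 153.8 MHz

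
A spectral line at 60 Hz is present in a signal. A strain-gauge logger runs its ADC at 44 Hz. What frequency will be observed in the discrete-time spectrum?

16 Hz

60 Hz mod fs = 16 Hz.
16 Hz ≤ fs/2 = 22 Hz, appears at 16 Hz.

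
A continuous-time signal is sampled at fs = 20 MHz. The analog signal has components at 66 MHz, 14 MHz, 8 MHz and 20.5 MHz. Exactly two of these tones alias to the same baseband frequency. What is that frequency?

fs/2 = 10 MHz.
66 MHz mod fs = 6 MHz.
6 MHz ≤ fs/2 = 10 MHz, appears at 6 MHz.
14 MHz > fs/2 = 10 MHz, folds to fs − 14 MHz = 6 MHz.
8 MHz ≤ fs/2 = 10 MHz, passes unchanged.
20.5 MHz mod fs = 0.5 MHz.
0.5 MHz ≤ fs/2 = 10 MHz, appears at 0.5 MHz.
14 MHz and 66 MHz both map to 6 MHz.

6 MHz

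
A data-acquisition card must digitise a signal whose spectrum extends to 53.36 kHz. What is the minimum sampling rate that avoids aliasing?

Nyquist rate = 2 × 53.36 kHz = 106.72 kHz.

106.72 kHz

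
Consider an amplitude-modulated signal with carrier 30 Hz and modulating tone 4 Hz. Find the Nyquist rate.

AM sidebands sit at fc ± fm = 26 Hz and 34 Hz.
Highest-frequency component: 34 Hz.
Nyquist rate = 2 × 34 Hz = 68 Hz.

68 Hz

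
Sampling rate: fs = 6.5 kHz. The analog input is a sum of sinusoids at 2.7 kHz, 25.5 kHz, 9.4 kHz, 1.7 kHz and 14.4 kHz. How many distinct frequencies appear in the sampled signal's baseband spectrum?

fs/2 = 3.25 kHz.
2.7 kHz ≤ fs/2 = 3.25 kHz, passes unchanged.
25.5 kHz mod fs = 6 kHz.
6 kHz > fs/2 = 3.25 kHz, folds to fs − 6 kHz = 0.5 kHz.
9.4 kHz mod fs = 2.9 kHz.
2.9 kHz ≤ fs/2 = 3.25 kHz, appears at 2.9 kHz.
1.7 kHz ≤ fs/2 = 3.25 kHz, passes unchanged.
14.4 kHz mod fs = 1.4 kHz.
1.4 kHz ≤ fs/2 = 3.25 kHz, appears at 1.4 kHz.
Distinct values: {0.5 kHz, 1.4 kHz, 1.7 kHz, 2.7 kHz, 2.9 kHz} → 5.

5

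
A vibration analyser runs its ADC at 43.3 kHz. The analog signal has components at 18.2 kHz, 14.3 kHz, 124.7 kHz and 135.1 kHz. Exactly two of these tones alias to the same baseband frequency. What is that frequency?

5.2 kHz

fs/2 = 21.65 kHz.
18.2 kHz ≤ fs/2 = 21.65 kHz, passes unchanged.
14.3 kHz ≤ fs/2 = 21.65 kHz, passes unchanged.
124.7 kHz mod fs = 38.1 kHz.
38.1 kHz > fs/2 = 21.65 kHz, folds to fs − 38.1 kHz = 5.2 kHz.
135.1 kHz mod fs = 5.2 kHz.
5.2 kHz ≤ fs/2 = 21.65 kHz, appears at 5.2 kHz.
124.7 kHz and 135.1 kHz both map to 5.2 kHz.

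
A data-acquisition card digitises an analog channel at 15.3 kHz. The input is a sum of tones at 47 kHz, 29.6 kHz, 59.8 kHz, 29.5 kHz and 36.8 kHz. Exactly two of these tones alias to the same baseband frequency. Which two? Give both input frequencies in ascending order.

fs/2 = 7.65 kHz.
47 kHz mod fs = 1.1 kHz.
1.1 kHz ≤ fs/2 = 7.65 kHz, appears at 1.1 kHz.
29.6 kHz mod fs = 14.3 kHz.
14.3 kHz > fs/2 = 7.65 kHz, folds to fs − 14.3 kHz = 1 kHz.
59.8 kHz mod fs = 13.9 kHz.
13.9 kHz > fs/2 = 7.65 kHz, folds to fs − 13.9 kHz = 1.4 kHz.
29.5 kHz mod fs = 14.2 kHz.
14.2 kHz > fs/2 = 7.65 kHz, folds to fs − 14.2 kHz = 1.1 kHz.
36.8 kHz mod fs = 6.2 kHz.
6.2 kHz ≤ fs/2 = 7.65 kHz, appears at 6.2 kHz.
29.5 kHz and 47 kHz both map to 1.1 kHz.

29.5 kHz, 47 kHz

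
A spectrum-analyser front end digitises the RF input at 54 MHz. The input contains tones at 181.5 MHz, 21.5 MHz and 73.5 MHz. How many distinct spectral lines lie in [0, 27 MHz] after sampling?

fs/2 = 27 MHz.
181.5 MHz mod fs = 19.5 MHz.
19.5 MHz ≤ fs/2 = 27 MHz, appears at 19.5 MHz.
21.5 MHz ≤ fs/2 = 27 MHz, passes unchanged.
73.5 MHz mod fs = 19.5 MHz.
19.5 MHz ≤ fs/2 = 27 MHz, appears at 19.5 MHz.
Distinct values: {19.5 MHz, 21.5 MHz} → 2.

2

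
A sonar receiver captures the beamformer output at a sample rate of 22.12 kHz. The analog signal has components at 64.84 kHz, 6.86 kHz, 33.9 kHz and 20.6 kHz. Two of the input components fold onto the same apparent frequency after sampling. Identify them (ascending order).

20.6 kHz, 64.84 kHz

fs/2 = 11.06 kHz.
64.84 kHz mod fs = 20.6 kHz.
20.6 kHz > fs/2 = 11.06 kHz, folds to fs − 20.6 kHz = 1.52 kHz.
6.86 kHz ≤ fs/2 = 11.06 kHz, passes unchanged.
33.9 kHz mod fs = 11.78 kHz.
11.78 kHz > fs/2 = 11.06 kHz, folds to fs − 11.78 kHz = 10.34 kHz.
20.6 kHz > fs/2 = 11.06 kHz, folds to fs − 20.6 kHz = 1.52 kHz.
20.6 kHz and 64.84 kHz both map to 1.52 kHz.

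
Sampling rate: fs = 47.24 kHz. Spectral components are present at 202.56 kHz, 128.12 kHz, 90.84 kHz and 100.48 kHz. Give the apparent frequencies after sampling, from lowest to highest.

fs/2 = 23.62 kHz.
202.56 kHz mod fs = 13.6 kHz.
13.6 kHz ≤ fs/2 = 23.62 kHz, appears at 13.6 kHz.
128.12 kHz mod fs = 33.64 kHz.
33.64 kHz > fs/2 = 23.62 kHz, folds to fs − 33.64 kHz = 13.6 kHz.
90.84 kHz mod fs = 43.6 kHz.
43.6 kHz > fs/2 = 23.62 kHz, folds to fs − 43.6 kHz = 3.64 kHz.
100.48 kHz mod fs = 6 kHz.
6 kHz ≤ fs/2 = 23.62 kHz, appears at 6 kHz.
Distinct values: {3.64 kHz, 6 kHz, 13.6 kHz}.

3.64 kHz, 6 kHz, 13.6 kHz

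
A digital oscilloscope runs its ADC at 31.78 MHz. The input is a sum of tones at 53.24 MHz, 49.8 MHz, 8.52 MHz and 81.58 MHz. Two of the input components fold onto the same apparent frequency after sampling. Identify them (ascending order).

49.8 MHz, 81.58 MHz

fs/2 = 15.89 MHz.
53.24 MHz mod fs = 21.46 MHz.
21.46 MHz > fs/2 = 15.89 MHz, folds to fs − 21.46 MHz = 10.32 MHz.
49.8 MHz mod fs = 18.02 MHz.
18.02 MHz > fs/2 = 15.89 MHz, folds to fs − 18.02 MHz = 13.76 MHz.
8.52 MHz ≤ fs/2 = 15.89 MHz, passes unchanged.
81.58 MHz mod fs = 18.02 MHz.
18.02 MHz > fs/2 = 15.89 MHz, folds to fs − 18.02 MHz = 13.76 MHz.
49.8 MHz and 81.58 MHz both map to 13.76 MHz.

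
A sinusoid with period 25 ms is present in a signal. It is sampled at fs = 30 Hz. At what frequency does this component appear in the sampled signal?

10 Hz

T = 25 ms → f = 1/T = 40 Hz.
40 Hz mod fs = 10 Hz.
10 Hz ≤ fs/2 = 15 Hz, appears at 10 Hz.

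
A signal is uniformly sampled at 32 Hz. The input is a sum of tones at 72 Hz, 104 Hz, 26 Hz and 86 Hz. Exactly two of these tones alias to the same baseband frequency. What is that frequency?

fs/2 = 16 Hz.
72 Hz mod fs = 8 Hz.
8 Hz ≤ fs/2 = 16 Hz, appears at 8 Hz.
104 Hz mod fs = 8 Hz.
8 Hz ≤ fs/2 = 16 Hz, appears at 8 Hz.
26 Hz > fs/2 = 16 Hz, folds to fs − 26 Hz = 6 Hz.
86 Hz mod fs = 22 Hz.
22 Hz > fs/2 = 16 Hz, folds to fs − 22 Hz = 10 Hz.
72 Hz and 104 Hz both map to 8 Hz.

8 Hz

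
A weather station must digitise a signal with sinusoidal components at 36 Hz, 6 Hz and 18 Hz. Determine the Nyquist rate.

Highest-frequency component: 36 Hz.
Nyquist rate = 2 × 36 Hz = 72 Hz.

72 Hz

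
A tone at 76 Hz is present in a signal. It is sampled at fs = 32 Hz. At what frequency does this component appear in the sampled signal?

76 Hz mod fs = 12 Hz.
12 Hz ≤ fs/2 = 16 Hz, appears at 12 Hz.

12 Hz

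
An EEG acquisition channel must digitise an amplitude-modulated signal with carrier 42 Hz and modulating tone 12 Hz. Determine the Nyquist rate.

AM sidebands sit at fc ± fm = 30 Hz and 54 Hz.
Highest-frequency component: 54 Hz.
Nyquist rate = 2 × 54 Hz = 108 Hz.

108 Hz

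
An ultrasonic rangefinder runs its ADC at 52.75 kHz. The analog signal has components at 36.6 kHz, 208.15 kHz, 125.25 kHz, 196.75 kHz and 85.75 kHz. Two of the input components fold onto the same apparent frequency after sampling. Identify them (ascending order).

fs/2 = 26.375 kHz.
36.6 kHz > fs/2 = 26.375 kHz, folds to fs − 36.6 kHz = 16.15 kHz.
208.15 kHz mod fs = 49.9 kHz.
49.9 kHz > fs/2 = 26.375 kHz, folds to fs − 49.9 kHz = 2.85 kHz.
125.25 kHz mod fs = 19.75 kHz.
19.75 kHz ≤ fs/2 = 26.375 kHz, appears at 19.75 kHz.
196.75 kHz mod fs = 38.5 kHz.
38.5 kHz > fs/2 = 26.375 kHz, folds to fs − 38.5 kHz = 14.25 kHz.
85.75 kHz mod fs = 33 kHz.
33 kHz > fs/2 = 26.375 kHz, folds to fs − 33 kHz = 19.75 kHz.
85.75 kHz and 125.25 kHz both map to 19.75 kHz.

85.75 kHz, 125.25 kHz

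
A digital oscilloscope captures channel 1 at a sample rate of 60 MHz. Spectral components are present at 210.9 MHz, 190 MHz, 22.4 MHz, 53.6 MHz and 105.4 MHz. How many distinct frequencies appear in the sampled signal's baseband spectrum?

5

fs/2 = 30 MHz.
210.9 MHz mod fs = 30.9 MHz.
30.9 MHz > fs/2 = 30 MHz, folds to fs − 30.9 MHz = 29.1 MHz.
190 MHz mod fs = 10 MHz.
10 MHz ≤ fs/2 = 30 MHz, appears at 10 MHz.
22.4 MHz ≤ fs/2 = 30 MHz, passes unchanged.
53.6 MHz > fs/2 = 30 MHz, folds to fs − 53.6 MHz = 6.4 MHz.
105.4 MHz mod fs = 45.4 MHz.
45.4 MHz > fs/2 = 30 MHz, folds to fs − 45.4 MHz = 14.6 MHz.
Distinct values: {6.4 MHz, 10 MHz, 14.6 MHz, 22.4 MHz, 29.1 MHz} → 5.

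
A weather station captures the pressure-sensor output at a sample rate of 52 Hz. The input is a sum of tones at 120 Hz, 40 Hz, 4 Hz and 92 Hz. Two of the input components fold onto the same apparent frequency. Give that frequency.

fs/2 = 26 Hz.
120 Hz mod fs = 16 Hz.
16 Hz ≤ fs/2 = 26 Hz, appears at 16 Hz.
40 Hz > fs/2 = 26 Hz, folds to fs − 40 Hz = 12 Hz.
4 Hz ≤ fs/2 = 26 Hz, passes unchanged.
92 Hz mod fs = 40 Hz.
40 Hz > fs/2 = 26 Hz, folds to fs − 40 Hz = 12 Hz.
40 Hz and 92 Hz both map to 12 Hz.

12 Hz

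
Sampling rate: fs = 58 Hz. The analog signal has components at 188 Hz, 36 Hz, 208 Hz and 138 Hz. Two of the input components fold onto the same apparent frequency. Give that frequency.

22 Hz

fs/2 = 29 Hz.
188 Hz mod fs = 14 Hz.
14 Hz ≤ fs/2 = 29 Hz, appears at 14 Hz.
36 Hz > fs/2 = 29 Hz, folds to fs − 36 Hz = 22 Hz.
208 Hz mod fs = 34 Hz.
34 Hz > fs/2 = 29 Hz, folds to fs − 34 Hz = 24 Hz.
138 Hz mod fs = 22 Hz.
22 Hz ≤ fs/2 = 29 Hz, appears at 22 Hz.
36 Hz and 138 Hz both map to 22 Hz.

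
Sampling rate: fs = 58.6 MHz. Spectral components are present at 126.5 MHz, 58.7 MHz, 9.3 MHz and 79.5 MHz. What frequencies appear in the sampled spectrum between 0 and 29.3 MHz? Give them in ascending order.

fs/2 = 29.3 MHz.
126.5 MHz mod fs = 9.3 MHz.
9.3 MHz ≤ fs/2 = 29.3 MHz, appears at 9.3 MHz.
58.7 MHz mod fs = 0.1 MHz.
0.1 MHz ≤ fs/2 = 29.3 MHz, appears at 0.1 MHz.
9.3 MHz ≤ fs/2 = 29.3 MHz, passes unchanged.
79.5 MHz mod fs = 20.9 MHz.
20.9 MHz ≤ fs/2 = 29.3 MHz, appears at 20.9 MHz.
Distinct values: {0.1 MHz, 9.3 MHz, 20.9 MHz}.

0.1 MHz, 9.3 MHz, 20.9 MHz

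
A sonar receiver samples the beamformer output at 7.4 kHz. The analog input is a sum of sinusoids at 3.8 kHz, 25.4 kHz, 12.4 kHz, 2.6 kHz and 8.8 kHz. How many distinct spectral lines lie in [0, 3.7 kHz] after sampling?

5

fs/2 = 3.7 kHz.
3.8 kHz > fs/2 = 3.7 kHz, folds to fs − 3.8 kHz = 3.6 kHz.
25.4 kHz mod fs = 3.2 kHz.
3.2 kHz ≤ fs/2 = 3.7 kHz, appears at 3.2 kHz.
12.4 kHz mod fs = 5 kHz.
5 kHz > fs/2 = 3.7 kHz, folds to fs − 5 kHz = 2.4 kHz.
2.6 kHz ≤ fs/2 = 3.7 kHz, passes unchanged.
8.8 kHz mod fs = 1.4 kHz.
1.4 kHz ≤ fs/2 = 3.7 kHz, appears at 1.4 kHz.
Distinct values: {1.4 kHz, 2.4 kHz, 2.6 kHz, 3.2 kHz, 3.6 kHz} → 5.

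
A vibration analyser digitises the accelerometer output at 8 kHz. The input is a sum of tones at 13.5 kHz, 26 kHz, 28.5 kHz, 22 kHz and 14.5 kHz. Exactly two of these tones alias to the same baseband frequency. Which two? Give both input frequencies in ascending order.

22 kHz, 26 kHz

fs/2 = 4 kHz.
13.5 kHz mod fs = 5.5 kHz.
5.5 kHz > fs/2 = 4 kHz, folds to fs − 5.5 kHz = 2.5 kHz.
26 kHz mod fs = 2 kHz.
2 kHz ≤ fs/2 = 4 kHz, appears at 2 kHz.
28.5 kHz mod fs = 4.5 kHz.
4.5 kHz > fs/2 = 4 kHz, folds to fs − 4.5 kHz = 3.5 kHz.
22 kHz mod fs = 6 kHz.
6 kHz > fs/2 = 4 kHz, folds to fs − 6 kHz = 2 kHz.
14.5 kHz mod fs = 6.5 kHz.
6.5 kHz > fs/2 = 4 kHz, folds to fs − 6.5 kHz = 1.5 kHz.
22 kHz and 26 kHz both map to 2 kHz.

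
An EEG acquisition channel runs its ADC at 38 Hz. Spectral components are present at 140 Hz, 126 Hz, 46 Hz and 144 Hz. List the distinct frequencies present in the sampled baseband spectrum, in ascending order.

fs/2 = 19 Hz.
140 Hz mod fs = 26 Hz.
26 Hz > fs/2 = 19 Hz, folds to fs − 26 Hz = 12 Hz.
126 Hz mod fs = 12 Hz.
12 Hz ≤ fs/2 = 19 Hz, appears at 12 Hz.
46 Hz mod fs = 8 Hz.
8 Hz ≤ fs/2 = 19 Hz, appears at 8 Hz.
144 Hz mod fs = 30 Hz.
30 Hz > fs/2 = 19 Hz, folds to fs − 30 Hz = 8 Hz.
Distinct values: {8 Hz, 12 Hz}.

8 Hz, 12 Hz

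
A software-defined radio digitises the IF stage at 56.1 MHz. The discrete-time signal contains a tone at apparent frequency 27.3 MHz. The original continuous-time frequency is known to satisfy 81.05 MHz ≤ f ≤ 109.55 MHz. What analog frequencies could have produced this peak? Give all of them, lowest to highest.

Frequencies that alias to 27.3 MHz are k·fs ± 27.3 MHz for integer k ≥ 0.
k=0: 27.3 MHz.
k=1: 28.8 MHz, 83.4 MHz.
k=2: 84.9 MHz, 139.5 MHz.
k=3: 141 MHz, 195.6 MHz.
Within [81.05 MHz, 109.55 MHz]: 83.4 MHz, 84.9 MHz.

83.4 MHz, 84.9 MHz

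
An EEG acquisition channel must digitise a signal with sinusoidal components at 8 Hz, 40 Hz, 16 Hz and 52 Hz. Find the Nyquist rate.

Highest-frequency component: 52 Hz.
Nyquist rate = 2 × 52 Hz = 104 Hz.

104 Hz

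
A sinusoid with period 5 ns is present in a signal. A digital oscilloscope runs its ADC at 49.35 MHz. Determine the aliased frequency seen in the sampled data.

2.6 MHz

T = 5 ns → f = 1/T = 200 MHz.
200 MHz mod fs = 2.6 MHz.
2.6 MHz ≤ fs/2 = 24.675 MHz, appears at 2.6 MHz.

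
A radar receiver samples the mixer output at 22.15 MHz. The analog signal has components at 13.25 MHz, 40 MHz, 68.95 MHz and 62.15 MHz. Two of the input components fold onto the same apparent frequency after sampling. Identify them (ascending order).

40 MHz, 62.15 MHz

fs/2 = 11.075 MHz.
13.25 MHz > fs/2 = 11.075 MHz, folds to fs − 13.25 MHz = 8.9 MHz.
40 MHz mod fs = 17.85 MHz.
17.85 MHz > fs/2 = 11.075 MHz, folds to fs − 17.85 MHz = 4.3 MHz.
68.95 MHz mod fs = 2.5 MHz.
2.5 MHz ≤ fs/2 = 11.075 MHz, appears at 2.5 MHz.
62.15 MHz mod fs = 17.85 MHz.
17.85 MHz > fs/2 = 11.075 MHz, folds to fs − 17.85 MHz = 4.3 MHz.
40 MHz and 62.15 MHz both map to 4.3 MHz.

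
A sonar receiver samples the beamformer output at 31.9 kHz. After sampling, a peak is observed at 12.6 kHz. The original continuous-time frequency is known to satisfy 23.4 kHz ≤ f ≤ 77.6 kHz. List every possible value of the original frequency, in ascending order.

Frequencies that alias to 12.6 kHz are k·fs ± 12.6 kHz for integer k ≥ 0.
k=0: 12.6 kHz.
k=1: 19.3 kHz, 44.5 kHz.
k=2: 51.2 kHz, 76.4 kHz.
k=3: 83.1 kHz, 108.3 kHz.
Within [23.4 kHz, 77.6 kHz]: 44.5 kHz, 51.2 kHz, 76.4 kHz.

44.5 kHz, 51.2 kHz, 76.4 kHz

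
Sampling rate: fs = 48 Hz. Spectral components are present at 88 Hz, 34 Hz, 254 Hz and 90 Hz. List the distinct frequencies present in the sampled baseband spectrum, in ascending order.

6 Hz, 8 Hz, 14 Hz

fs/2 = 24 Hz.
88 Hz mod fs = 40 Hz.
40 Hz > fs/2 = 24 Hz, folds to fs − 40 Hz = 8 Hz.
34 Hz > fs/2 = 24 Hz, folds to fs − 34 Hz = 14 Hz.
254 Hz mod fs = 14 Hz.
14 Hz ≤ fs/2 = 24 Hz, appears at 14 Hz.
90 Hz mod fs = 42 Hz.
42 Hz > fs/2 = 24 Hz, folds to fs − 42 Hz = 6 Hz.
Distinct values: {6 Hz, 8 Hz, 14 Hz}.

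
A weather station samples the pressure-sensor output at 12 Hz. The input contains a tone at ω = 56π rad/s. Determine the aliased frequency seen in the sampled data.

4 Hz

ω = 56π rad/s → f = ω/(2π) = 28 Hz.
28 Hz mod fs = 4 Hz.
4 Hz ≤ fs/2 = 6 Hz, appears at 4 Hz.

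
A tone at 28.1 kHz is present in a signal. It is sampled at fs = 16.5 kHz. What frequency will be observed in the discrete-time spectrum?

28.1 kHz mod fs = 11.6 kHz.
11.6 kHz > fs/2 = 8.25 kHz, folds to fs − 11.6 kHz = 4.9 kHz.

4.9 kHz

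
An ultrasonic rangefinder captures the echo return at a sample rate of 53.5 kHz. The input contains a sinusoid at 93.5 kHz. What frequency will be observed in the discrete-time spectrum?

13.5 kHz

93.5 kHz mod fs = 40 kHz.
40 kHz > fs/2 = 26.75 kHz, folds to fs − 40 kHz = 13.5 kHz.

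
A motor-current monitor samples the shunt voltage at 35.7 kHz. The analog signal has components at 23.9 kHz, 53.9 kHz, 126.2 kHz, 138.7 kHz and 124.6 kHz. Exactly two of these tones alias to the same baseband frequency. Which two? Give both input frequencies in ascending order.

fs/2 = 17.85 kHz.
23.9 kHz > fs/2 = 17.85 kHz, folds to fs − 23.9 kHz = 11.8 kHz.
53.9 kHz mod fs = 18.2 kHz.
18.2 kHz > fs/2 = 17.85 kHz, folds to fs − 18.2 kHz = 17.5 kHz.
126.2 kHz mod fs = 19.1 kHz.
19.1 kHz > fs/2 = 17.85 kHz, folds to fs − 19.1 kHz = 16.6 kHz.
138.7 kHz mod fs = 31.6 kHz.
31.6 kHz > fs/2 = 17.85 kHz, folds to fs − 31.6 kHz = 4.1 kHz.
124.6 kHz mod fs = 17.5 kHz.
17.5 kHz ≤ fs/2 = 17.85 kHz, appears at 17.5 kHz.
53.9 kHz and 124.6 kHz both map to 17.5 kHz.

53.9 kHz, 124.6 kHz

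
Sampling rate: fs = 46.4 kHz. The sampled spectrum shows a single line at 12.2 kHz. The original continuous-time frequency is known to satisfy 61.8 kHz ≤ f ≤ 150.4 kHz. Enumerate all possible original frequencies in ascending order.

80.6 kHz, 105 kHz, 127 kHz

Frequencies that alias to 12.2 kHz are k·fs ± 12.2 kHz for integer k ≥ 0.
k=0: 12.2 kHz.
k=1: 34.2 kHz, 58.6 kHz.
k=2: 80.6 kHz, 105 kHz.
k=3: 127 kHz, 151.4 kHz.
k=4: 173.4 kHz, 197.8 kHz.
Within [61.8 kHz, 150.4 kHz]: 80.6 kHz, 105 kHz, 127 kHz.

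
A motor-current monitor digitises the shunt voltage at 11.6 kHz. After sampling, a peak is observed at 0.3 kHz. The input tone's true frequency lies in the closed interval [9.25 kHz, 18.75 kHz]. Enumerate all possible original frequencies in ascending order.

Frequencies that alias to 0.3 kHz are k·fs ± 0.3 kHz for integer k ≥ 0.
k=0: 0.3 kHz.
k=1: 11.3 kHz, 11.9 kHz.
k=2: 22.9 kHz, 23.5 kHz.
Within [9.25 kHz, 18.75 kHz]: 11.3 kHz, 11.9 kHz.

11.3 kHz, 11.9 kHz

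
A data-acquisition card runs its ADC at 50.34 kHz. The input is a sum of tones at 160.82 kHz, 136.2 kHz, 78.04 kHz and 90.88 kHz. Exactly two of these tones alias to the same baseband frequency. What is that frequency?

fs/2 = 25.17 kHz.
160.82 kHz mod fs = 9.8 kHz.
9.8 kHz ≤ fs/2 = 25.17 kHz, appears at 9.8 kHz.
136.2 kHz mod fs = 35.52 kHz.
35.52 kHz > fs/2 = 25.17 kHz, folds to fs − 35.52 kHz = 14.82 kHz.
78.04 kHz mod fs = 27.7 kHz.
27.7 kHz > fs/2 = 25.17 kHz, folds to fs − 27.7 kHz = 22.64 kHz.
90.88 kHz mod fs = 40.54 kHz.
40.54 kHz > fs/2 = 25.17 kHz, folds to fs − 40.54 kHz = 9.8 kHz.
90.88 kHz and 160.82 kHz both map to 9.8 kHz.

9.8 kHz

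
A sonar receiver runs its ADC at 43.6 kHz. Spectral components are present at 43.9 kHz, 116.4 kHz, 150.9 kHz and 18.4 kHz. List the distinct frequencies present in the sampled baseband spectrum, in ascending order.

0.3 kHz, 14.4 kHz, 18.4 kHz, 20.1 kHz

fs/2 = 21.8 kHz.
43.9 kHz mod fs = 0.3 kHz.
0.3 kHz ≤ fs/2 = 21.8 kHz, appears at 0.3 kHz.
116.4 kHz mod fs = 29.2 kHz.
29.2 kHz > fs/2 = 21.8 kHz, folds to fs − 29.2 kHz = 14.4 kHz.
150.9 kHz mod fs = 20.1 kHz.
20.1 kHz ≤ fs/2 = 21.8 kHz, appears at 20.1 kHz.
18.4 kHz ≤ fs/2 = 21.8 kHz, passes unchanged.
Distinct values: {0.3 kHz, 14.4 kHz, 18.4 kHz, 20.1 kHz}.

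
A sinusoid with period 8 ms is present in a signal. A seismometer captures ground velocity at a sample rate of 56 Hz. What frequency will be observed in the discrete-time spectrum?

T = 8 ms → f = 1/T = 125 Hz.
125 Hz mod fs = 13 Hz.
13 Hz ≤ fs/2 = 28 Hz, appears at 13 Hz.

13 Hz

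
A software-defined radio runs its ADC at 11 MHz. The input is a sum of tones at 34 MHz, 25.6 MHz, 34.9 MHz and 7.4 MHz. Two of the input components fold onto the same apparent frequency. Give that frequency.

fs/2 = 5.5 MHz.
34 MHz mod fs = 1 MHz.
1 MHz ≤ fs/2 = 5.5 MHz, appears at 1 MHz.
25.6 MHz mod fs = 3.6 MHz.
3.6 MHz ≤ fs/2 = 5.5 MHz, appears at 3.6 MHz.
34.9 MHz mod fs = 1.9 MHz.
1.9 MHz ≤ fs/2 = 5.5 MHz, appears at 1.9 MHz.
7.4 MHz > fs/2 = 5.5 MHz, folds to fs − 7.4 MHz = 3.6 MHz.
7.4 MHz and 25.6 MHz both map to 3.6 MHz.

3.6 MHz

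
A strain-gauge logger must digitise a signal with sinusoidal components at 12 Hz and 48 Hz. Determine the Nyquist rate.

96 Hz

Highest-frequency component: 48 Hz.
Nyquist rate = 2 × 48 Hz = 96 Hz.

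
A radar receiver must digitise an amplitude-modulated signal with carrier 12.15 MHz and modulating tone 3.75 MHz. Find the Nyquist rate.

AM sidebands sit at fc ± fm = 8.4 MHz and 15.9 MHz.
Highest-frequency component: 15.9 MHz.
Nyquist rate = 2 × 15.9 MHz = 31.8 MHz.

31.8 MHz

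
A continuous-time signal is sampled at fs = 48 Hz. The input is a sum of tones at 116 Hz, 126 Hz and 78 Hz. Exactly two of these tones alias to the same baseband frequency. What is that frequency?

fs/2 = 24 Hz.
116 Hz mod fs = 20 Hz.
20 Hz ≤ fs/2 = 24 Hz, appears at 20 Hz.
126 Hz mod fs = 30 Hz.
30 Hz > fs/2 = 24 Hz, folds to fs − 30 Hz = 18 Hz.
78 Hz mod fs = 30 Hz.
30 Hz > fs/2 = 24 Hz, folds to fs − 30 Hz = 18 Hz.
78 Hz and 126 Hz both map to 18 Hz.

18 Hz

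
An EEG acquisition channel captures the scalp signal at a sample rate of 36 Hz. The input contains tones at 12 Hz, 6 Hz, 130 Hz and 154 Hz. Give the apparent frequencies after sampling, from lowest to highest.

6 Hz, 10 Hz, 12 Hz, 14 Hz

fs/2 = 18 Hz.
12 Hz ≤ fs/2 = 18 Hz, passes unchanged.
6 Hz ≤ fs/2 = 18 Hz, passes unchanged.
130 Hz mod fs = 22 Hz.
22 Hz > fs/2 = 18 Hz, folds to fs − 22 Hz = 14 Hz.
154 Hz mod fs = 10 Hz.
10 Hz ≤ fs/2 = 18 Hz, appears at 10 Hz.
Distinct values: {6 Hz, 10 Hz, 12 Hz, 14 Hz}.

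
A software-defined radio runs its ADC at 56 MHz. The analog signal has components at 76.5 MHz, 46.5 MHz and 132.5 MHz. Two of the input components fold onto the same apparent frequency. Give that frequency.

fs/2 = 28 MHz.
76.5 MHz mod fs = 20.5 MHz.
20.5 MHz ≤ fs/2 = 28 MHz, appears at 20.5 MHz.
46.5 MHz > fs/2 = 28 MHz, folds to fs − 46.5 MHz = 9.5 MHz.
132.5 MHz mod fs = 20.5 MHz.
20.5 MHz ≤ fs/2 = 28 MHz, appears at 20.5 MHz.
76.5 MHz and 132.5 MHz both map to 20.5 MHz.

20.5 MHz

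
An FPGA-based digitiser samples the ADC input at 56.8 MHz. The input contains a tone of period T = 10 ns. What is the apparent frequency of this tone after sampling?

T = 10 ns → f = 1/T = 100 MHz.
100 MHz mod fs = 43.2 MHz.
43.2 MHz > fs/2 = 28.4 MHz, folds to fs − 43.2 MHz = 13.6 MHz.

13.6 MHz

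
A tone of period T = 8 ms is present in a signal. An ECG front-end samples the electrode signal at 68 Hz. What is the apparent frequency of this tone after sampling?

11 Hz

T = 8 ms → f = 1/T = 125 Hz.
125 Hz mod fs = 57 Hz.
57 Hz > fs/2 = 34 Hz, folds to fs − 57 Hz = 11 Hz.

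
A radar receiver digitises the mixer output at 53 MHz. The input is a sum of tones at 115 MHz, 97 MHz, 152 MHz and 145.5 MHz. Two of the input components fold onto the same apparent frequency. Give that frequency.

9 MHz

fs/2 = 26.5 MHz.
115 MHz mod fs = 9 MHz.
9 MHz ≤ fs/2 = 26.5 MHz, appears at 9 MHz.
97 MHz mod fs = 44 MHz.
44 MHz > fs/2 = 26.5 MHz, folds to fs − 44 MHz = 9 MHz.
152 MHz mod fs = 46 MHz.
46 MHz > fs/2 = 26.5 MHz, folds to fs − 46 MHz = 7 MHz.
145.5 MHz mod fs = 39.5 MHz.
39.5 MHz > fs/2 = 26.5 MHz, folds to fs − 39.5 MHz = 13.5 MHz.
97 MHz and 115 MHz both map to 9 MHz.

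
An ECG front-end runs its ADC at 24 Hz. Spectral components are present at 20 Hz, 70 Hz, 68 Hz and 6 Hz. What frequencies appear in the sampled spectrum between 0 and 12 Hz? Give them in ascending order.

2 Hz, 4 Hz, 6 Hz

fs/2 = 12 Hz.
20 Hz > fs/2 = 12 Hz, folds to fs − 20 Hz = 4 Hz.
70 Hz mod fs = 22 Hz.
22 Hz > fs/2 = 12 Hz, folds to fs − 22 Hz = 2 Hz.
68 Hz mod fs = 20 Hz.
20 Hz > fs/2 = 12 Hz, folds to fs − 20 Hz = 4 Hz.
6 Hz ≤ fs/2 = 12 Hz, passes unchanged.
Distinct values: {2 Hz, 4 Hz, 6 Hz}.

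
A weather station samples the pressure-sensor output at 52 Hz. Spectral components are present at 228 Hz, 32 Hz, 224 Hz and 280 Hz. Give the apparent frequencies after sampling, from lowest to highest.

16 Hz, 20 Hz

fs/2 = 26 Hz.
228 Hz mod fs = 20 Hz.
20 Hz ≤ fs/2 = 26 Hz, appears at 20 Hz.
32 Hz > fs/2 = 26 Hz, folds to fs − 32 Hz = 20 Hz.
224 Hz mod fs = 16 Hz.
16 Hz ≤ fs/2 = 26 Hz, appears at 16 Hz.
280 Hz mod fs = 20 Hz.
20 Hz ≤ fs/2 = 26 Hz, appears at 20 Hz.
Distinct values: {16 Hz, 20 Hz}.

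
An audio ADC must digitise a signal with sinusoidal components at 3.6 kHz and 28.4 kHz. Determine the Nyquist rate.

56.8 kHz

Highest-frequency component: 28.4 kHz.
Nyquist rate = 2 × 28.4 kHz = 56.8 kHz.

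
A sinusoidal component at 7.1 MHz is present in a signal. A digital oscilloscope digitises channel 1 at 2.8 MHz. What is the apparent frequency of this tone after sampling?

7.1 MHz mod fs = 1.5 MHz.
1.5 MHz > fs/2 = 1.4 MHz, folds to fs − 1.5 MHz = 1.3 MHz.

1.3 MHz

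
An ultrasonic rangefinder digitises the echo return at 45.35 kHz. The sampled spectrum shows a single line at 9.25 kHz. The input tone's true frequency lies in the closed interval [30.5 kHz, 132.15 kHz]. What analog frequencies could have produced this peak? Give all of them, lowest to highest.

Frequencies that alias to 9.25 kHz are k·fs ± 9.25 kHz for integer k ≥ 0.
k=0: 9.25 kHz.
k=1: 36.1 kHz, 54.6 kHz.
k=2: 81.45 kHz, 99.95 kHz.
k=3: 126.8 kHz, 145.3 kHz.
k=4: 172.15 kHz, 190.65 kHz.
Within [30.5 kHz, 132.15 kHz]: 36.1 kHz, 54.6 kHz, 81.45 kHz, 99.95 kHz, 126.8 kHz.

36.1 kHz, 54.6 kHz, 81.45 kHz, 99.95 kHz, 126.8 kHz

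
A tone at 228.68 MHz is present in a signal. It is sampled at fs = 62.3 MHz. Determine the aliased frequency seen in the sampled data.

20.52 MHz

228.68 MHz mod fs = 41.78 MHz.
41.78 MHz > fs/2 = 31.15 MHz, folds to fs − 41.78 MHz = 20.52 MHz.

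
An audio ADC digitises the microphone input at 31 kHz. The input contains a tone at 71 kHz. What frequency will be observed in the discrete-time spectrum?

9 kHz

71 kHz mod fs = 9 kHz.
9 kHz ≤ fs/2 = 15.5 kHz, appears at 9 kHz.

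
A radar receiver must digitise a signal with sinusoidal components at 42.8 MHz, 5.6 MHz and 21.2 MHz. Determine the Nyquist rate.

Highest-frequency component: 42.8 MHz.
Nyquist rate = 2 × 42.8 MHz = 85.6 MHz.

85.6 MHz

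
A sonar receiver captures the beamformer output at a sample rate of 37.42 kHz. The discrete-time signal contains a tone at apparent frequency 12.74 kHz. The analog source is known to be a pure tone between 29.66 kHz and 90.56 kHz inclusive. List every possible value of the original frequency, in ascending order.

50.16 kHz, 62.1 kHz, 87.58 kHz

Frequencies that alias to 12.74 kHz are k·fs ± 12.74 kHz for integer k ≥ 0.
k=0: 12.74 kHz.
k=1: 24.68 kHz, 50.16 kHz.
k=2: 62.1 kHz, 87.58 kHz.
k=3: 99.52 kHz, 125 kHz.
Within [29.66 kHz, 90.56 kHz]: 50.16 kHz, 62.1 kHz, 87.58 kHz.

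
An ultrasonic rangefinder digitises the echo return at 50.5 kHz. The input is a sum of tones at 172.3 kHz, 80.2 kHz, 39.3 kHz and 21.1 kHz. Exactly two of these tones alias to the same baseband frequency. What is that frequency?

20.8 kHz

fs/2 = 25.25 kHz.
172.3 kHz mod fs = 20.8 kHz.
20.8 kHz ≤ fs/2 = 25.25 kHz, appears at 20.8 kHz.
80.2 kHz mod fs = 29.7 kHz.
29.7 kHz > fs/2 = 25.25 kHz, folds to fs − 29.7 kHz = 20.8 kHz.
39.3 kHz > fs/2 = 25.25 kHz, folds to fs − 39.3 kHz = 11.2 kHz.
21.1 kHz ≤ fs/2 = 25.25 kHz, passes unchanged.
80.2 kHz and 172.3 kHz both map to 20.8 kHz.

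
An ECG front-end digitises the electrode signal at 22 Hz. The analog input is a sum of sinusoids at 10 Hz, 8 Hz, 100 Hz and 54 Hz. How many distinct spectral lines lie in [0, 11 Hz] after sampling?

fs/2 = 11 Hz.
10 Hz ≤ fs/2 = 11 Hz, passes unchanged.
8 Hz ≤ fs/2 = 11 Hz, passes unchanged.
100 Hz mod fs = 12 Hz.
12 Hz > fs/2 = 11 Hz, folds to fs − 12 Hz = 10 Hz.
54 Hz mod fs = 10 Hz.
10 Hz ≤ fs/2 = 11 Hz, appears at 10 Hz.
Distinct values: {8 Hz, 10 Hz} → 2.

2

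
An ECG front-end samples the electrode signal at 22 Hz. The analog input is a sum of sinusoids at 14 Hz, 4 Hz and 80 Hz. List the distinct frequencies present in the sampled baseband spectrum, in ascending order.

fs/2 = 11 Hz.
14 Hz > fs/2 = 11 Hz, folds to fs − 14 Hz = 8 Hz.
4 Hz ≤ fs/2 = 11 Hz, passes unchanged.
80 Hz mod fs = 14 Hz.
14 Hz > fs/2 = 11 Hz, folds to fs − 14 Hz = 8 Hz.
Distinct values: {4 Hz, 8 Hz}.

4 Hz, 8 Hz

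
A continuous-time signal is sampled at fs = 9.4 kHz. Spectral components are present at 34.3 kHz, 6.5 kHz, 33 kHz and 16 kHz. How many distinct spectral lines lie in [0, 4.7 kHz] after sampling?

fs/2 = 4.7 kHz.
34.3 kHz mod fs = 6.1 kHz.
6.1 kHz > fs/2 = 4.7 kHz, folds to fs − 6.1 kHz = 3.3 kHz.
6.5 kHz > fs/2 = 4.7 kHz, folds to fs − 6.5 kHz = 2.9 kHz.
33 kHz mod fs = 4.8 kHz.
4.8 kHz > fs/2 = 4.7 kHz, folds to fs − 4.8 kHz = 4.6 kHz.
16 kHz mod fs = 6.6 kHz.
6.6 kHz > fs/2 = 4.7 kHz, folds to fs − 6.6 kHz = 2.8 kHz.
Distinct values: {2.8 kHz, 2.9 kHz, 3.3 kHz, 4.6 kHz} → 4.

4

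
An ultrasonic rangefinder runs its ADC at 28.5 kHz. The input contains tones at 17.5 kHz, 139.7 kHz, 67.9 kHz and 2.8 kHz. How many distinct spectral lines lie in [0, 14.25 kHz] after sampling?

3

fs/2 = 14.25 kHz.
17.5 kHz > fs/2 = 14.25 kHz, folds to fs − 17.5 kHz = 11 kHz.
139.7 kHz mod fs = 25.7 kHz.
25.7 kHz > fs/2 = 14.25 kHz, folds to fs − 25.7 kHz = 2.8 kHz.
67.9 kHz mod fs = 10.9 kHz.
10.9 kHz ≤ fs/2 = 14.25 kHz, appears at 10.9 kHz.
2.8 kHz ≤ fs/2 = 14.25 kHz, passes unchanged.
Distinct values: {2.8 kHz, 10.9 kHz, 11 kHz} → 3.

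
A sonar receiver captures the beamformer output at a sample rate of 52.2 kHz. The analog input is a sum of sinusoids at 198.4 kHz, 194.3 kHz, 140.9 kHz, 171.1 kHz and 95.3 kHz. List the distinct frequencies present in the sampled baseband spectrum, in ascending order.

fs/2 = 26.1 kHz.
198.4 kHz mod fs = 41.8 kHz.
41.8 kHz > fs/2 = 26.1 kHz, folds to fs − 41.8 kHz = 10.4 kHz.
194.3 kHz mod fs = 37.7 kHz.
37.7 kHz > fs/2 = 26.1 kHz, folds to fs − 37.7 kHz = 14.5 kHz.
140.9 kHz mod fs = 36.5 kHz.
36.5 kHz > fs/2 = 26.1 kHz, folds to fs − 36.5 kHz = 15.7 kHz.
171.1 kHz mod fs = 14.5 kHz.
14.5 kHz ≤ fs/2 = 26.1 kHz, appears at 14.5 kHz.
95.3 kHz mod fs = 43.1 kHz.
43.1 kHz > fs/2 = 26.1 kHz, folds to fs − 43.1 kHz = 9.1 kHz.
Distinct values: {9.1 kHz, 10.4 kHz, 14.5 kHz, 15.7 kHz}.

9.1 kHz, 10.4 kHz, 14.5 kHz, 15.7 kHz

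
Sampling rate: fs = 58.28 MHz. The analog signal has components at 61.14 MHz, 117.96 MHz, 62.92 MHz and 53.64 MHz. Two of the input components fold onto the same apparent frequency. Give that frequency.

4.64 MHz

fs/2 = 29.14 MHz.
61.14 MHz mod fs = 2.86 MHz.
2.86 MHz ≤ fs/2 = 29.14 MHz, appears at 2.86 MHz.
117.96 MHz mod fs = 1.4 MHz.
1.4 MHz ≤ fs/2 = 29.14 MHz, appears at 1.4 MHz.
62.92 MHz mod fs = 4.64 MHz.
4.64 MHz ≤ fs/2 = 29.14 MHz, appears at 4.64 MHz.
53.64 MHz > fs/2 = 29.14 MHz, folds to fs − 53.64 MHz = 4.64 MHz.
53.64 MHz and 62.92 MHz both map to 4.64 MHz.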